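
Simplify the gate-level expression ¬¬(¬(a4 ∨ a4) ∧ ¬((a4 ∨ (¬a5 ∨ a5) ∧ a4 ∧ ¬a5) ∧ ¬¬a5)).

¬a4

¬¬(¬(a4 ∨ a4) ∧ ¬((a4 ∨ (¬a5 ∨ a5) ∧ a4 ∧ ¬a5) ∧ ¬¬a5))
= ¬¬(¬(a4 ∨ a4) ∧ ¬((a4 ∨ a4 ∧ ¬a5) ∧ ¬¬a5))   — complement / identity
= ¬(a4 ∨ a4 ∨ (a4 ∨ a4 ∧ ¬a5) ∧ ¬¬a5)   — De Morgan
= ¬(a4 ∨ a4 ∨ (a4 ∨ a4 ∧ ¬a5) ∧ a5)   — double negation
= ¬(a4 ∨ (a4 ∨ a4 ∧ ¬a5) ∧ a5)   — idempotence
= ¬(a4 ∨ a4 ∧ a5)   — absorption
= ¬a4   — absorption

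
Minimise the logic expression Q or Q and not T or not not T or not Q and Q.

Q or Q and not T or not not T or not Q and Q
= Q or not not T or not Q and Q   (absorption)
= Q or not not T   (complement / identity)
= Q or T   (double negation)

Q or T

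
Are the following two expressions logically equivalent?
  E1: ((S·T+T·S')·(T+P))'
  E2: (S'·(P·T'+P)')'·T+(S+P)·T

E1: ((S·T+T·S')·(T+P))'
    = (T·(T+P))'   — distribution
    = T'   — absorption
E2: (S'·(P·T'+P)')'·T+(S+P)·T
    = (S'·P')'·T+(S+P)·T   — absorption
    = (S+P)·T+(S+P)·T   — De Morgan
    = (S+P)·T   — idempotence
These differ: at P=0, S=1, T=0, E1 = 1 but E2 = 0.

No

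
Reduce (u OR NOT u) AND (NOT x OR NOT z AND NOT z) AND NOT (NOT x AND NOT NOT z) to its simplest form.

NOT z

(u OR NOT u) AND (NOT x OR NOT z AND NOT z) AND NOT (NOT x AND NOT NOT z)
= (u OR NOT u) AND (NOT x OR NOT z) AND NOT (NOT x AND NOT NOT z)
= (NOT x OR NOT z) AND NOT (NOT x AND NOT NOT z)
= (NOT x OR NOT z) AND (x OR NOT z)
= NOT z OR NOT x AND x
= NOT z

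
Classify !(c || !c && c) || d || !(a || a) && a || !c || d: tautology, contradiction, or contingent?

contingent

!(c || !c && c) || d || !(a || a) && a || !c || d
= !(c || !c && c) || d || !a && a || !c || d   (idempotence)
= !(c || !c && c) || d || !c || d   (complement / identity)
= !c || d || !c || d   (complement / identity)
= !c || d   (idempotence)
This depends on c, d, so it is not a constant.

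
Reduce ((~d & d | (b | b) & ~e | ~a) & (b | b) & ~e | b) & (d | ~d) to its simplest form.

((~d & d | (b | b) & ~e | ~a) & (b | b) & ~e | b) & (d | ~d)
= (((b | b) & ~e | ~a) & (b | b) & ~e | b) & (d | ~d)
= ((b | b) & ~e | b) & (d | ~d)
= (b | b) & ~e | b
= b & ~e | b
= b

b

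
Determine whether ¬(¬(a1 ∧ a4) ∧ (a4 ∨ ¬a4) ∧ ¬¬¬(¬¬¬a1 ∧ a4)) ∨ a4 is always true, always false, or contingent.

¬(¬(a1 ∧ a4) ∧ (a4 ∨ ¬a4) ∧ ¬¬¬(¬¬¬a1 ∧ a4)) ∨ a4
= ¬(¬(a1 ∧ a4) ∧ (a4 ∨ ¬a4) ∧ ¬¬¬(¬a1 ∧ a4)) ∨ a4   [double negation]
= ¬(¬(a1 ∧ a4) ∧ ¬¬¬(¬a1 ∧ a4)) ∨ a4   [complement / identity]
= ¬(¬(a1 ∧ a4) ∧ ¬(¬a1 ∧ a4)) ∨ a4   [double negation]
= a1 ∧ a4 ∨ ¬a1 ∧ a4 ∨ a4   [De Morgan]
= a4 ∨ a4   [distribution]
= a4   [idempotence]
This depends on a4, so it is not a constant.

contingent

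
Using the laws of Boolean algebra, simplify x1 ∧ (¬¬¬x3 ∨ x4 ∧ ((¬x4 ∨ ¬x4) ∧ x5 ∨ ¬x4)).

x1 ∧ (¬¬¬x3 ∨ x4 ∧ ((¬x4 ∨ ¬x4) ∧ x5 ∨ ¬x4))
= x1 ∧ (¬¬¬x3 ∨ x4 ∧ (¬x4 ∧ x5 ∨ ¬x4))   [idempotence]
= x1 ∧ (¬¬¬x3 ∨ x4 ∧ ¬x4)   [absorption]
= x1 ∧ ¬¬¬x3   [complement / identity]
= x1 ∧ ¬x3   [double negation]

x1 ∧ ¬x3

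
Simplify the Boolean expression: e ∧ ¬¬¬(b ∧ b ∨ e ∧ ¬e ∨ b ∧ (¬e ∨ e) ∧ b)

e ∧ ¬¬¬(b ∧ b ∨ e ∧ ¬e ∨ b ∧ (¬e ∨ e) ∧ b)
= e ∧ ¬¬¬(b ∧ b ∨ b ∧ (¬e ∨ e) ∧ b)   (complement / identity)
= e ∧ ¬(b ∧ b ∨ b ∧ (¬e ∨ e) ∧ b)   (double negation)
= e ∧ ¬(b ∧ b ∨ b ∧ b)   (complement / identity)
= e ∧ ¬(b ∧ b)   (idempotence)
= e ∧ ¬b   (idempotence)

e ∧ ¬b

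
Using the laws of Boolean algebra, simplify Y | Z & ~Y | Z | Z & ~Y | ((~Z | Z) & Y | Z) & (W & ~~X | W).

Y | Z & ~Y | Z | Z & ~Y | ((~Z | Z) & Y | Z) & (W & ~~X | W)
= Y | Z & ~Y | Z | Z & ~Y | ((~Z | Z) & Y | Z) & (W & X | W)   (double negation)
= Y | Z | Z & ~Y | ((~Z | Z) & Y | Z) & (W & X | W)   (absorption)
= Y | Z | Z & ~Y | ((~Z | Z) & Y | Z) & W   (absorption)
= Y | Z | Z & ~Y | (Y | Z) & W   (complement / identity)
= Y | Z | (Y | Z) & W   (absorption)
= Y | Z   (absorption)

Y | Z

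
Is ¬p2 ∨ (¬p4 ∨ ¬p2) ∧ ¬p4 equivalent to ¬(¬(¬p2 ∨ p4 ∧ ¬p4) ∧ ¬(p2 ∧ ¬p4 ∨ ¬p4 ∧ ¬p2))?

Yes

E1: ¬p2 ∨ (¬p4 ∨ ¬p2) ∧ ¬p4
    = ¬p2 ∨ ¬p4
E2: ¬(¬(¬p2 ∨ p4 ∧ ¬p4) ∧ ¬(p2 ∧ ¬p4 ∨ ¬p4 ∧ ¬p2))
    = ¬(¬(¬p2 ∨ p4 ∧ ¬p4) ∧ ¬¬p4)
    = ¬p2 ∨ p4 ∧ ¬p4 ∨ ¬p4
    = ¬p2 ∨ ¬p4
Both reduce to ¬p2 ∨ ¬p4, so they are equivalent.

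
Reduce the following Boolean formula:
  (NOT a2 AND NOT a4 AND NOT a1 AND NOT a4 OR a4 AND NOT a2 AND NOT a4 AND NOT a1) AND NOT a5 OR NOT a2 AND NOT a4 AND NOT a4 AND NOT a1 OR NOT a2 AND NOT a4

NOT a2 AND NOT a4

(NOT a2 AND NOT a4 AND NOT a1 AND NOT a4 OR a4 AND NOT a2 AND NOT a4 AND NOT a1) AND NOT a5 OR NOT a2 AND NOT a4 AND NOT a4 AND NOT a1 OR NOT a2 AND NOT a4
= NOT a2 AND NOT a4 AND NOT a1 AND NOT a5 OR NOT a2 AND NOT a4 AND NOT a4 AND NOT a1 OR NOT a2 AND NOT a4
= NOT a2 AND NOT a4 AND NOT a1 AND NOT a5 OR NOT a2 AND NOT a4 AND NOT a1 OR NOT a2 AND NOT a4
= NOT a2 AND NOT a4 AND NOT a1 OR NOT a2 AND NOT a4
= NOT a2 AND NOT a4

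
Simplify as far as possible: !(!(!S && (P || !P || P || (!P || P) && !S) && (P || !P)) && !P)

!S || P

!(!(!S && (P || !P || P || (!P || P) && !S) && (P || !P)) && !P)
= !S && (P || !P || P || (!P || P) && !S) && (P || !P) || P   — De Morgan
= !S && (P || !P || P) && (P || !P) || P   — absorption
= !S && ((!P || P) && !P || P) || P   — distribution
= !S && (!P || P) || P   — complement / identity
= !S || P   — complement / identity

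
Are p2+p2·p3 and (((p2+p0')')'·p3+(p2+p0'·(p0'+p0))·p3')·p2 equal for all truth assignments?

Yes

E1: p2+p2·p3
    = p2   [absorption]
E2: (((p2+p0')')'·p3+(p2+p0'·(p0'+p0))·p3')·p2
    = (((p2+p0')')'·p3+(p2+p0')·p3')·p2   [complement / identity]
    = ((p2+p0')·p3+(p2+p0')·p3')·p2   [double negation]
    = (p2+p0')·p2   [distribution]
    = p2   [absorption]
Both reduce to p2, so they are equivalent.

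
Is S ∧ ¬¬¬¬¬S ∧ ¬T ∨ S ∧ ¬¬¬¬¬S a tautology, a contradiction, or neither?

contradiction

S ∧ ¬¬¬¬¬S ∧ ¬T ∨ S ∧ ¬¬¬¬¬S
= S ∧ ¬¬¬¬¬S   [absorption]
= S ∧ ¬¬¬S   [double negation]
= S ∧ ¬S   [double negation]
= False   [complement]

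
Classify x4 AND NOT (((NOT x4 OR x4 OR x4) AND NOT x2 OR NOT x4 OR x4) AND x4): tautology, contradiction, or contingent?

x4 AND NOT (((NOT x4 OR x4 OR x4) AND NOT x2 OR NOT x4 OR x4) AND x4)
= x4 AND NOT (((NOT x4 OR x4) AND NOT x2 OR NOT x4 OR x4) AND x4)   — idempotence
= x4 AND NOT ((NOT x4 OR x4) AND x4)   — absorption
= x4 AND NOT x4   — complement / identity
= FALSE   — complement

contradiction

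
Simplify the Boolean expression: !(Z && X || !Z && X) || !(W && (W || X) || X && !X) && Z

!X || !W && Z

!(Z && X || !Z && X) || !(W && (W || X) || X && !X) && Z
= !(Z && X || !Z && X) || !(W && (W || X)) && Z   [complement / identity]
= !X || !(W && (W || X)) && Z   [distribution]
= !X || !W && Z   [absorption]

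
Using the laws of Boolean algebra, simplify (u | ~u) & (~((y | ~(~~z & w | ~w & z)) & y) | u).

~y | u

(u | ~u) & (~((y | ~(~~z & w | ~w & z)) & y) | u)
= ~((y | ~(~~z & w | ~w & z)) & y) | u   — complement / identity
= ~((y | ~(z & w | ~w & z)) & y) | u   — double negation
= ~((y | ~z) & y) | u   — distribution
= ~y | u   — absorption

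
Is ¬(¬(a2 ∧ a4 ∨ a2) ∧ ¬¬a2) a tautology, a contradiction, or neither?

tautology

¬(¬(a2 ∧ a4 ∨ a2) ∧ ¬¬a2)
= ¬(¬a2 ∧ ¬¬a2)
= a2 ∨ ¬a2
= True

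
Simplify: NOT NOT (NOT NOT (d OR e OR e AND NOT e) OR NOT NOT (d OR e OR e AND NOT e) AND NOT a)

d OR e

NOT NOT (NOT NOT (d OR e OR e AND NOT e) OR NOT NOT (d OR e OR e AND NOT e) AND NOT a)
= NOT NOT NOT NOT (d OR e OR e AND NOT e)   — absorption
= NOT NOT (d OR e OR e AND NOT e)   — double negation
= NOT NOT (d OR e)   — complement / identity
= d OR e   — double negation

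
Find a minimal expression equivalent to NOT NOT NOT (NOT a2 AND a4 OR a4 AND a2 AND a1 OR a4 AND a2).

NOT a4

NOT NOT NOT (NOT a2 AND a4 OR a4 AND a2 AND a1 OR a4 AND a2)
= NOT NOT NOT (NOT a2 AND a4 OR a4 AND a2)
= NOT NOT NOT a4
= NOT a4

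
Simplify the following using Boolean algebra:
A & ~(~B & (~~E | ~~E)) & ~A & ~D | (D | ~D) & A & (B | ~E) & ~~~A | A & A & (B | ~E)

A & ~(~B & (~~E | ~~E)) & ~A & ~D | (D | ~D) & A & (B | ~E) & ~~~A | A & A & (B | ~E)
= A & ~(~B & ~~E) & ~A & ~D | (D | ~D) & A & (B | ~E) & ~~~A | A & A & (B | ~E)   — idempotence
= A & ~(~B & ~~E) & ~A & ~D | A & (B | ~E) & ~~~A | A & A & (B | ~E)   — complement / identity
= A & (B | ~E) & ~A & ~D | A & (B | ~E) & ~~~A | A & A & (B | ~E)   — De Morgan
= A & (B | ~E) & ~A & ~D | A & (B | ~E) & ~A | A & A & (B | ~E)   — double negation
= A & (B | ~E) & ~A | A & A & (B | ~E)   — absorption
= A & (B | ~E)   — distribution

A & (B | ~E)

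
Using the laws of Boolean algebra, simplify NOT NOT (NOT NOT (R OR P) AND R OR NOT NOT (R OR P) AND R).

R

NOT NOT (NOT NOT (R OR P) AND R OR NOT NOT (R OR P) AND R)
= NOT NOT (NOT NOT (R OR P) AND R)   [idempotence]
= NOT NOT ((R OR P) AND R)   [double negation]
= NOT NOT R   [absorption]
= R   [double negation]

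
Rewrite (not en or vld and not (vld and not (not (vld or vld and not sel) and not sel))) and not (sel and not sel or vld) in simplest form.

(not en or vld and not (vld and not (not (vld or vld and not sel) and not sel))) and not (sel and not sel or vld)
= (not en or vld and not (vld and (vld or vld and not sel or sel))) and not (sel and not sel or vld)   (De Morgan)
= (not en or vld and not (vld and (vld or sel))) and not (sel and not sel or vld)   (absorption)
= (not en or vld and not (vld and (vld or sel))) and not vld   (complement / identity)
= (not en or vld and not vld) and not vld   (absorption)
= not en and not vld   (complement / identity)

not en and not vld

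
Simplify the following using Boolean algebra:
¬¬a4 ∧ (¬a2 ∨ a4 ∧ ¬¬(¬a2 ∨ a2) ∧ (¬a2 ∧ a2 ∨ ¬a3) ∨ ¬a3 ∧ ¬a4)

¬¬a4 ∧ (¬a2 ∨ a4 ∧ ¬¬(¬a2 ∨ a2) ∧ (¬a2 ∧ a2 ∨ ¬a3) ∨ ¬a3 ∧ ¬a4)
= ¬¬a4 ∧ (¬a2 ∨ a4 ∧ ¬¬(¬a2 ∨ a2) ∧ ¬a3 ∨ ¬a3 ∧ ¬a4)   — complement / identity
= ¬¬a4 ∧ (¬a2 ∨ a4 ∧ (¬a2 ∨ a2) ∧ ¬a3 ∨ ¬a3 ∧ ¬a4)   — double negation
= ¬¬a4 ∧ (¬a2 ∨ a4 ∧ ¬a3 ∨ ¬a3 ∧ ¬a4)   — complement / identity
= a4 ∧ (¬a2 ∨ a4 ∧ ¬a3 ∨ ¬a3 ∧ ¬a4)   — double negation
= a4 ∧ (¬a2 ∨ ¬a3)   — distribution

a4 ∧ (¬a2 ∨ ¬a3)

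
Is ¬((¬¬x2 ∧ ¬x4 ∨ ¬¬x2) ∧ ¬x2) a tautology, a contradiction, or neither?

tautology

¬((¬¬x2 ∧ ¬x4 ∨ ¬¬x2) ∧ ¬x2)
= ¬(¬¬x2 ∧ ¬x2)   [absorption]
= ¬x2 ∨ x2   [De Morgan]
= True   [complement]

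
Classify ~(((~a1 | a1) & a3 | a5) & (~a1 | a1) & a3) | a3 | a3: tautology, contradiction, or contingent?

tautology

~(((~a1 | a1) & a3 | a5) & (~a1 | a1) & a3) | a3 | a3
= ~((~a1 | a1) & a3) | a3 | a3
= ~a3 | a3 | a3
= ~a3 | a3
= 1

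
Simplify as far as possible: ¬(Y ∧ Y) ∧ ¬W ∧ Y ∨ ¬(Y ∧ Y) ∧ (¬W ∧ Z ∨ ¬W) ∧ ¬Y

¬(Y ∧ Y) ∧ ¬W ∧ Y ∨ ¬(Y ∧ Y) ∧ (¬W ∧ Z ∨ ¬W) ∧ ¬Y
= ¬(Y ∧ Y) ∧ ¬W ∧ Y ∨ ¬(Y ∧ Y) ∧ ¬W ∧ ¬Y
= ¬(Y ∧ Y) ∧ ¬W
= ¬Y ∧ ¬W

¬Y ∧ ¬W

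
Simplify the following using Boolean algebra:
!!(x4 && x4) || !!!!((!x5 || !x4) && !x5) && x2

!!(x4 && x4) || !!!!((!x5 || !x4) && !x5) && x2
= !!(x4 && x4) || !!((!x5 || !x4) && !x5) && x2   (double negation)
= !!(x4 && x4) || (!x5 || !x4) && !x5 && x2   (double negation)
= !!x4 || (!x5 || !x4) && !x5 && x2   (idempotence)
= x4 || (!x5 || !x4) && !x5 && x2   (double negation)
= x4 || !x5 && x2   (absorption)

x4 || !x5 && x2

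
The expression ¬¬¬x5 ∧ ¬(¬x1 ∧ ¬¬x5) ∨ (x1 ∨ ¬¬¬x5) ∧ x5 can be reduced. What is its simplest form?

¬¬¬x5 ∧ ¬(¬x1 ∧ ¬¬x5) ∨ (x1 ∨ ¬¬¬x5) ∧ x5
= ¬¬¬x5 ∧ ¬(¬x1 ∧ ¬¬x5) ∨ (x1 ∨ ¬x5) ∧ x5   — double negation
= ¬x5 ∧ ¬(¬x1 ∧ ¬¬x5) ∨ (x1 ∨ ¬x5) ∧ x5   — double negation
= ¬x5 ∧ (x1 ∨ ¬x5) ∨ (x1 ∨ ¬x5) ∧ x5   — De Morgan
= x1 ∨ ¬x5   — distribution

x1 ∨ ¬x5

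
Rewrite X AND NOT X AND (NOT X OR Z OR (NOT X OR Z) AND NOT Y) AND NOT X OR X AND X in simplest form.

X

X AND NOT X AND (NOT X OR Z OR (NOT X OR Z) AND NOT Y) AND NOT X OR X AND X
= X AND NOT X AND (NOT X OR Z) AND NOT X OR X AND X
= X AND NOT X AND NOT X OR X AND X
= X AND NOT X OR X AND X
= X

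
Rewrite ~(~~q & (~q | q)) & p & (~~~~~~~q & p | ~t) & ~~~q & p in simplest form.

~q & p

~(~~q & (~q | q)) & p & (~~~~~~~q & p | ~t) & ~~~q & p
= ~(~~q & (~q | q)) & p & (~~~~~q & p | ~t) & ~~~q & p
= ~~~q & p & (~~~~~q & p | ~t) & ~~~q & p
= ~~~q & p & (~~~q & p | ~t) & ~~~q & p
= ~~~q & p & ~~~q & p
= ~~~q & p
= ~q & p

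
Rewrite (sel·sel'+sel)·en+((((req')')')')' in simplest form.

sel·en+req'

(sel·sel'+sel)·en+((((req')')')')'
= (sel·sel'+sel)·en+((req')')'
= sel·en+((req')')'
= sel·en+req'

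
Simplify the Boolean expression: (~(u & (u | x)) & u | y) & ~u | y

y

(~(u & (u | x)) & u | y) & ~u | y
= (~u & u | y) & ~u | y   — absorption
= y & ~u | y   — complement / identity
= y   — absorption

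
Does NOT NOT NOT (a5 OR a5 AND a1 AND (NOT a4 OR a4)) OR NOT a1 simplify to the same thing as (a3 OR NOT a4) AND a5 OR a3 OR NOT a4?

E1: NOT NOT NOT (a5 OR a5 AND a1 AND (NOT a4 OR a4)) OR NOT a1
    = NOT NOT NOT (a5 OR a5 AND a1) OR NOT a1
    = NOT (a5 OR a5 AND a1) OR NOT a1
    = NOT a5 OR NOT a1
E2: (a3 OR NOT a4) AND a5 OR a3 OR NOT a4
    = a3 OR NOT a4
These differ: at a1=0, a3=0, a4=1, a5=1, E1 = 1 but E2 = 0.

No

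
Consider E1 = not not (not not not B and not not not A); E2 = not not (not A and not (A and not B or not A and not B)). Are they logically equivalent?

No

E1: not not (not not not B and not not not A)
    = not (not not B or not not A)
    = not B and not A
E2: not not (not A and not (A and not B or not A and not B))
    = not not (not A and not not B)
    = not A and not not B
    = not A and B
These differ: at A=0, B=1, E1 = 0 but E2 = 1.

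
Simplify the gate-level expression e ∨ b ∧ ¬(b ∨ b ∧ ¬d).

e ∨ b ∧ ¬(b ∨ b ∧ ¬d)
= e ∨ b ∧ ¬b   — absorption
= e   — complement / identity

e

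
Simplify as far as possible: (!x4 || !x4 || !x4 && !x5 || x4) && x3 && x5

(!x4 || !x4 || !x4 && !x5 || x4) && x3 && x5
= (!x4 || !x4 && !x5 || x4) && x3 && x5   (idempotence)
= (!x4 || x4) && x3 && x5   (absorption)
= x3 && x5   (complement / identity)

x3 && x5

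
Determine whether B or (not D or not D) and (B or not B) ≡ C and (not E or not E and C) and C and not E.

No

E1: B or (not D or not D) and (B or not B)
    = B or not D and (B or not B)   [idempotence]
    = B or not D   [complement / identity]
E2: C and (not E or not E and C) and C and not E
    = C and not E and C and not E   [absorption]
    = C and not E   [idempotence]
These differ: at B=1, C=0, D=0, E=0, E1 = 1 but E2 = 0.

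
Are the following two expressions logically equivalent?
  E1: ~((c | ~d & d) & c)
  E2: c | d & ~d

E1: ~((c | ~d & d) & c)
    = ~(c & c)   (complement / identity)
    = ~c   (idempotence)
E2: c | d & ~d
    = c   (complement / identity)
These differ: at c=1, d=0, E1 = 0 but E2 = 1.

No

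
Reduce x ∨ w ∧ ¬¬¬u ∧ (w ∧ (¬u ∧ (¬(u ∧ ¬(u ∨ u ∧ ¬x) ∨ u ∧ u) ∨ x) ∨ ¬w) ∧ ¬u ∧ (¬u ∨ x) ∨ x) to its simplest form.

x ∨ w ∧ ¬¬¬u ∧ (w ∧ (¬u ∧ (¬(u ∧ ¬(u ∨ u ∧ ¬x) ∨ u ∧ u) ∨ x) ∨ ¬w) ∧ ¬u ∧ (¬u ∨ x) ∨ x)
= x ∨ w ∧ ¬¬¬u ∧ (w ∧ (¬u ∧ (¬(u ∧ ¬u ∨ u ∧ u) ∨ x) ∨ ¬w) ∧ ¬u ∧ (¬u ∨ x) ∨ x)   — absorption
= x ∨ w ∧ ¬¬¬u ∧ (w ∧ (¬u ∧ (¬u ∨ x) ∨ ¬w) ∧ ¬u ∧ (¬u ∨ x) ∨ x)   — distribution
= x ∨ w ∧ ¬¬¬u ∧ (w ∧ ¬u ∧ (¬u ∨ x) ∨ x)   — absorption
= x ∨ w ∧ ¬¬¬u ∧ (w ∧ ¬u ∨ x)   — absorption
= x ∨ w ∧ ¬u ∧ (w ∧ ¬u ∨ x)   — double negation
= x ∨ w ∧ ¬u   — absorption

x ∨ w ∧ ¬u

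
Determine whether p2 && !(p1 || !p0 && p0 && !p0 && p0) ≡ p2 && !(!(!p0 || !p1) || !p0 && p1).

E1: p2 && !(p1 || !p0 && p0 && !p0 && p0)
    = p2 && !(p1 || !p0 && p0)
    = p2 && !p1
E2: p2 && !(!(!p0 || !p1) || !p0 && p1)
    = p2 && !(p0 && p1 || !p0 && p1)
    = p2 && !p1
Both reduce to p2 && !p1, so they are equivalent.

Yes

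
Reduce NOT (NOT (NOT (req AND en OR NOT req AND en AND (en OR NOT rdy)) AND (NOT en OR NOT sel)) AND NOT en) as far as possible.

TRUE

NOT (NOT (NOT (req AND en OR NOT req AND en AND (en OR NOT rdy)) AND (NOT en OR NOT sel)) AND NOT en)
= NOT (NOT (NOT (req AND en OR NOT req AND en) AND (NOT en OR NOT sel)) AND NOT en)   (absorption)
= NOT (NOT (NOT en AND (NOT en OR NOT sel)) AND NOT en)   (distribution)
= NOT (NOT NOT en AND NOT en)   (absorption)
= NOT en OR en   (De Morgan)
= TRUE   (complement)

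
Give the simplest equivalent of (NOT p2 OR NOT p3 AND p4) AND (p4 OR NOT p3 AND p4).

(NOT p2 OR NOT p3 AND p4) AND (p4 OR NOT p3 AND p4)
= NOT p3 AND p4 OR NOT p2 AND p4   [distribution]
= (NOT p3 OR NOT p2) AND p4   [distribution]

(NOT p3 OR NOT p2) AND p4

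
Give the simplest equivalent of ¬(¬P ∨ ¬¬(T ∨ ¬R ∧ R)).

P ∧ ¬T

¬(¬P ∨ ¬¬(T ∨ ¬R ∧ R))
= ¬(¬P ∨ ¬¬T)   [complement / identity]
= P ∧ ¬T   [De Morgan]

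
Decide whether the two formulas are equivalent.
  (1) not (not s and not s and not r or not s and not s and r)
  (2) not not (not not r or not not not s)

No

E1: not (not s and not s and not r or not s and not s and r)
    = not (not s and not s)   (distribution)
    = not not s   (idempotence)
    = s   (double negation)
E2: not not (not not r or not not not s)
    = not (not r and not not s)   (De Morgan)
    = r or not s   (De Morgan)
These differ: at r=0, s=0, E1 = 0 but E2 = 1.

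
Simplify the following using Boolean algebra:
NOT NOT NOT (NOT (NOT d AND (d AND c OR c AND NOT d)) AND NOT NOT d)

NOT NOT NOT (NOT (NOT d AND (d AND c OR c AND NOT d)) AND NOT NOT d)
= NOT NOT (NOT d AND (d AND c OR c AND NOT d) OR NOT d)   — De Morgan
= NOT d AND (d AND c OR c AND NOT d) OR NOT d   — double negation
= NOT d AND c OR NOT d   — distribution
= NOT d   — absorption

NOT d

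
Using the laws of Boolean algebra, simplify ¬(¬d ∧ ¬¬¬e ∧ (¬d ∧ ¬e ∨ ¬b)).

d ∨ e

¬(¬d ∧ ¬¬¬e ∧ (¬d ∧ ¬e ∨ ¬b))
= ¬(¬d ∧ ¬e ∧ (¬d ∧ ¬e ∨ ¬b))   [double negation]
= ¬(¬d ∧ ¬e)   [absorption]
= d ∨ e   [De Morgan]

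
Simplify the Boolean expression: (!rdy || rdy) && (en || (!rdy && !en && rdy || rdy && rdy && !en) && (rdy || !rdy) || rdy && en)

(!rdy || rdy) && (en || (!rdy && !en && rdy || rdy && rdy && !en) && (rdy || !rdy) || rdy && en)
= (!rdy || rdy) && (en || rdy && (!rdy && !en || rdy && !en) && (rdy || !rdy) || rdy && en)   (distribution)
= (!rdy || rdy) && (en || rdy && !en && (rdy || !rdy) || rdy && en)   (distribution)
= (!rdy || rdy) && (en || rdy && !en || rdy && en)   (complement / identity)
= (!rdy || rdy) && (en || rdy)   (distribution)
= en || rdy   (complement / identity)

en || rdy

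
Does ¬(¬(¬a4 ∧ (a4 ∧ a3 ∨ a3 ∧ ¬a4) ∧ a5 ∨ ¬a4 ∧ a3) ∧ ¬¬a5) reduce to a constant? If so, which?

¬(¬(¬a4 ∧ (a4 ∧ a3 ∨ a3 ∧ ¬a4) ∧ a5 ∨ ¬a4 ∧ a3) ∧ ¬¬a5)
= ¬(¬(¬a4 ∧ a3 ∧ a5 ∨ ¬a4 ∧ a3) ∧ ¬¬a5)   [distribution]
= ¬(¬(¬a4 ∧ a3) ∧ ¬¬a5)   [absorption]
= ¬a4 ∧ a3 ∨ ¬a5   [De Morgan]
This depends on a3, a4, a5, so it is not a constant.

no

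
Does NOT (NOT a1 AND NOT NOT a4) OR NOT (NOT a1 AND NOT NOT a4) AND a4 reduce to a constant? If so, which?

no

NOT (NOT a1 AND NOT NOT a4) OR NOT (NOT a1 AND NOT NOT a4) AND a4
= NOT (NOT a1 AND NOT NOT a4)   [absorption]
= a1 OR NOT a4   [De Morgan]
This depends on a1, a4, so it is not a constant.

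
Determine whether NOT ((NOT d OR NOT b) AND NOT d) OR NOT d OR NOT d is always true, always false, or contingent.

NOT ((NOT d OR NOT b) AND NOT d) OR NOT d OR NOT d
= NOT NOT d OR NOT d OR NOT d   — absorption
= NOT NOT d OR NOT d   — idempotence
= d OR NOT d   — double negation
= TRUE   — complement

always true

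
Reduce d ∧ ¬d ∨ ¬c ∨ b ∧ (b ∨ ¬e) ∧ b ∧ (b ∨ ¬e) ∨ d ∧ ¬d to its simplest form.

¬c ∨ b

d ∧ ¬d ∨ ¬c ∨ b ∧ (b ∨ ¬e) ∧ b ∧ (b ∨ ¬e) ∨ d ∧ ¬d
= d ∧ ¬d ∨ ¬c ∨ b ∧ (b ∨ ¬e) ∧ b ∧ (b ∨ ¬e)   (complement / identity)
= ¬c ∨ b ∧ (b ∨ ¬e) ∧ b ∧ (b ∨ ¬e)   (complement / identity)
= ¬c ∨ b ∧ (b ∨ ¬e)   (idempotence)
= ¬c ∨ b   (absorption)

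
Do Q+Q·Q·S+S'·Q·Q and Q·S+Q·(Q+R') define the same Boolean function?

E1: Q+Q·Q·S+S'·Q·Q
    = Q+Q·Q   — distribution
    = Q+Q   — idempotence
    = Q   — idempotence
E2: Q·S+Q·(Q+R')
    = Q·S+Q   — absorption
    = Q   — absorption
Both reduce to Q, so they are equivalent.

Yes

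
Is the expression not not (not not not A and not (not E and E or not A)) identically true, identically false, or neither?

identically false

not not (not not not A and not (not E and E or not A))
= not not (not not not A and not not A)   [complement / identity]
= not (not not A or not A)   [De Morgan]
= not A and A   [De Morgan]
= False   [complement]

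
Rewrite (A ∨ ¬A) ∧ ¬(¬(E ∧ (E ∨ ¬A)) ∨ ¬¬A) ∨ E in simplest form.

E

(A ∨ ¬A) ∧ ¬(¬(E ∧ (E ∨ ¬A)) ∨ ¬¬A) ∨ E
= (A ∨ ¬A) ∧ ¬(¬E ∨ ¬¬A) ∨ E   — absorption
= ¬(¬E ∨ ¬¬A) ∨ E   — complement / identity
= E ∧ ¬A ∨ E   — De Morgan
= E   — absorption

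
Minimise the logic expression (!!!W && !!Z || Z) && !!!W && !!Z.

!W && Z

(!!!W && !!Z || Z) && !!!W && !!Z
= !!!W && !!Z   (absorption)
= !!!W && Z   (double negation)
= !W && Z   (double negation)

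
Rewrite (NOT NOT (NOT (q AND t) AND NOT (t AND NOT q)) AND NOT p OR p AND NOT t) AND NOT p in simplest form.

(NOT NOT (NOT (q AND t) AND NOT (t AND NOT q)) AND NOT p OR p AND NOT t) AND NOT p
= (NOT (q AND t OR t AND NOT q) AND NOT p OR p AND NOT t) AND NOT p
= (NOT t AND NOT p OR p AND NOT t) AND NOT p
= NOT t AND NOT p

NOT t AND NOT p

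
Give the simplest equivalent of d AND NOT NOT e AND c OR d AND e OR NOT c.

d AND e OR NOT c

d AND NOT NOT e AND c OR d AND e OR NOT c
= d AND e AND c OR d AND e OR NOT c   [double negation]
= d AND e OR NOT c   [absorption]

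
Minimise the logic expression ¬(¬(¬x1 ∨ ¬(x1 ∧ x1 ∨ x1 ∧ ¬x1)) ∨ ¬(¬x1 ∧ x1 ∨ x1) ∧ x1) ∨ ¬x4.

¬x1 ∨ ¬x4

¬(¬(¬x1 ∨ ¬(x1 ∧ x1 ∨ x1 ∧ ¬x1)) ∨ ¬(¬x1 ∧ x1 ∨ x1) ∧ x1) ∨ ¬x4
= ¬(¬(¬x1 ∨ ¬x1) ∨ ¬(¬x1 ∧ x1 ∨ x1) ∧ x1) ∨ ¬x4
= ¬(¬¬x1 ∨ ¬(¬x1 ∧ x1 ∨ x1) ∧ x1) ∨ ¬x4
= ¬(¬¬x1 ∨ ¬x1 ∧ x1) ∨ ¬x4
= ¬(x1 ∨ ¬x1 ∧ x1) ∨ ¬x4
= ¬x1 ∨ ¬x4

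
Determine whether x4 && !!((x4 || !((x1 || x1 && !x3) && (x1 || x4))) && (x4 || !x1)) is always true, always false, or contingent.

contingent

x4 && !!((x4 || !((x1 || x1 && !x3) && (x1 || x4))) && (x4 || !x1))
= x4 && !!((x4 || !(x1 && (x1 || x4))) && (x4 || !x1))   — absorption
= x4 && !!((x4 || !x1) && (x4 || !x1))   — absorption
= x4 && !!(x4 || !x1)   — idempotence
= x4 && (x4 || !x1)   — double negation
= x4   — absorption
This depends on x4, so it is not a constant.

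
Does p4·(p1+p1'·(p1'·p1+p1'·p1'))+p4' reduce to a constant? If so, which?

yes, True

p4·(p1+p1'·(p1'·p1+p1'·p1'))+p4'
= p4·(p1+p1'·p1')+p4'   [distribution]
= p4·(p1+p1')+p4'   [idempotence]
= p4+p4'   [complement / identity]
= 1   [complement]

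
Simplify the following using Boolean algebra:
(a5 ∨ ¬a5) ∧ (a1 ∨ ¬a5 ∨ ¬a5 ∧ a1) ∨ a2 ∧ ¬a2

(a5 ∨ ¬a5) ∧ (a1 ∨ ¬a5 ∨ ¬a5 ∧ a1) ∨ a2 ∧ ¬a2
= a1 ∨ ¬a5 ∨ ¬a5 ∧ a1 ∨ a2 ∧ ¬a2   — complement / identity
= a1 ∨ ¬a5 ∨ ¬a5 ∧ a1   — complement / identity
= a1 ∨ ¬a5   — absorption

a1 ∨ ¬a5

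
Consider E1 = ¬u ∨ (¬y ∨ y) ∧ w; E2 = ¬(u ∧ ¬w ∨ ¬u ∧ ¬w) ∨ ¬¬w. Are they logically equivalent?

E1: ¬u ∨ (¬y ∨ y) ∧ w
    = ¬u ∨ w   [complement / identity]
E2: ¬(u ∧ ¬w ∨ ¬u ∧ ¬w) ∨ ¬¬w
    = ¬¬w ∨ ¬¬w   [distribution]
    = ¬¬w   [idempotence]
    = w   [double negation]
These differ: at u=0, w=0, y=0, E1 = 1 but E2 = 0.

No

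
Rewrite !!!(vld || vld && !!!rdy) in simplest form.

!!!(vld || vld && !!!rdy)
= !(vld || vld && !!!rdy)   (double negation)
= !(vld || vld && !rdy)   (double negation)
= !vld   (absorption)

!vld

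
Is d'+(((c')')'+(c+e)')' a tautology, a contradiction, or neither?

neither

d'+(((c')')'+(c+e)')'
= d'+(c')'·(c+e)
= d'+c·(c+e)
= d'+c
This depends on c, d, so it is not a constant.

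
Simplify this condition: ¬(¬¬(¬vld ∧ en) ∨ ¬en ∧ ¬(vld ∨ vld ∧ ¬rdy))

¬(¬¬(¬vld ∧ en) ∨ ¬en ∧ ¬(vld ∨ vld ∧ ¬rdy))
= ¬(¬vld ∧ en ∨ ¬en ∧ ¬(vld ∨ vld ∧ ¬rdy))   — double negation
= ¬(¬vld ∧ en ∨ ¬en ∧ ¬vld)   — absorption
= ¬¬vld   — distribution
= vld   — double negation

vld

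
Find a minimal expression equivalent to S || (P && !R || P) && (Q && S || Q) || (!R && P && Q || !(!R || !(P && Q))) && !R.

S || (P && !R || P) && (Q && S || Q) || (!R && P && Q || !(!R || !(P && Q))) && !R
= S || P && (Q && S || Q) || (!R && P && Q || !(!R || !(P && Q))) && !R   (absorption)
= S || P && (Q && S || Q) || (!R && P && Q || R && P && Q) && !R   (De Morgan)
= S || P && (Q && S || Q) || P && Q && !R   (distribution)
= S || P && Q || P && Q && !R   (absorption)
= S || P && Q   (absorption)

S || P && Q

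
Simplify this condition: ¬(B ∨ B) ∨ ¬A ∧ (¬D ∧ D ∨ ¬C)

¬B ∨ ¬A ∧ ¬C

¬(B ∨ B) ∨ ¬A ∧ (¬D ∧ D ∨ ¬C)
= ¬B ∨ ¬A ∧ (¬D ∧ D ∨ ¬C)
= ¬B ∨ ¬A ∧ ¬C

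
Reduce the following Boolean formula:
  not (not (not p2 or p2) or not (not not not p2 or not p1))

not (not (not p2 or p2) or not (not not not p2 or not p1))
= not (not (not p2 or p2) or not (not p2 or not p1))   (double negation)
= (not p2 or p2) and (not p2 or not p1)   (De Morgan)
= not p2 or not p1   (complement / identity)

not p2 or not p1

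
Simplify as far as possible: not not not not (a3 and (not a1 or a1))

a3

not not not not (a3 and (not a1 or a1))
= not not (a3 and (not a1 or a1))   (double negation)
= not not a3   (complement / identity)
= a3   (double negation)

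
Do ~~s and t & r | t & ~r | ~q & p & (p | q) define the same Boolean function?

No

E1: ~~s
    = s   [double negation]
E2: t & r | t & ~r | ~q & p & (p | q)
    = t & r | t & ~r | ~q & p   [absorption]
    = t | ~q & p   [distribution]
These differ: at p=1, q=1, r=0, s=1, t=0, E1 = 1 but E2 = 0.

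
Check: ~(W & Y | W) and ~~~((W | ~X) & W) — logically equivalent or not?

Yes

E1: ~(W & Y | W)
    = ~W
E2: ~~~((W | ~X) & W)
    = ~((W | ~X) & W)
    = ~W
Both reduce to ~W, so they are equivalent.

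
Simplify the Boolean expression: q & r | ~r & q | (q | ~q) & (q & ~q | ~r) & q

q

q & r | ~r & q | (q | ~q) & (q & ~q | ~r) & q
= q & r | ~r & q | (q | ~q) & ~r & q   — complement / identity
= q & r | ~r & q | ~r & q   — complement / identity
= q & r | ~r & (q | q)   — distribution
= q & r | ~r & q   — idempotence
= q   — distribution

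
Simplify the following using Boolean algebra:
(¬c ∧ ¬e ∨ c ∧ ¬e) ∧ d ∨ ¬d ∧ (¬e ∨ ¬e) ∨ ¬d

¬e ∨ ¬d

(¬c ∧ ¬e ∨ c ∧ ¬e) ∧ d ∨ ¬d ∧ (¬e ∨ ¬e) ∨ ¬d
= ¬e ∧ d ∨ ¬d ∧ (¬e ∨ ¬e) ∨ ¬d   (distribution)
= ¬e ∧ d ∨ ¬d ∧ ¬e ∨ ¬d   (idempotence)
= ¬e ∨ ¬d   (distribution)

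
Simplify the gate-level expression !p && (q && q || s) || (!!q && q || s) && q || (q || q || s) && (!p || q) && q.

!p && (q && q || s) || (!!q && q || s) && q || (q || q || s) && (!p || q) && q
= !p && (q && q || s) || (!!q && q || s) && q || (q || s) && (!p || q) && q
= !p && (q && q || s) || (q && q || s) && q || (q || s) && (!p || q) && q
= (q && q || s) && (!p || q) || (q || s) && (!p || q) && q
= (q || s) && (!p || q) || (q || s) && (!p || q) && q
= (q || s) && (!p || q)
= q || s && !p

q || s && !p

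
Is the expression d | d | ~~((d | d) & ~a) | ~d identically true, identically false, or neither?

identically true

d | d | ~~((d | d) & ~a) | ~d
= d | d | (d | d) & ~a | ~d   — double negation
= d | d | ~d   — absorption
= d | ~d   — idempotence
= 1   — complement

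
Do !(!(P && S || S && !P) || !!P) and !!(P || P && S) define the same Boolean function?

No

E1: !(!(P && S || S && !P) || !!P)
    = !(!S || !!P)   (distribution)
    = S && !P   (De Morgan)
E2: !!(P || P && S)
    = P || P && S   (double negation)
    = P   (absorption)
These differ: at P=1, S=1, E1 = 0 but E2 = 1.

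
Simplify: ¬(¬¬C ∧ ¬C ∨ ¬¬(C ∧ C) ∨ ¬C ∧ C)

¬C

¬(¬¬C ∧ ¬C ∨ ¬¬(C ∧ C) ∨ ¬C ∧ C)
= ¬(C ∧ ¬C ∨ ¬¬(C ∧ C) ∨ ¬C ∧ C)
= ¬(C ∧ ¬C ∨ ¬¬(C ∧ C))
= ¬(C ∧ ¬C ∨ C ∧ C)
= ¬C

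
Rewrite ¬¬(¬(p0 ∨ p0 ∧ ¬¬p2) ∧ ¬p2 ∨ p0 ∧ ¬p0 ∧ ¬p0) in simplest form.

¬p0 ∧ ¬p2

¬¬(¬(p0 ∨ p0 ∧ ¬¬p2) ∧ ¬p2 ∨ p0 ∧ ¬p0 ∧ ¬p0)
= ¬¬(¬(p0 ∨ p0 ∧ p2) ∧ ¬p2 ∨ p0 ∧ ¬p0 ∧ ¬p0)   — double negation
= ¬¬(¬(p0 ∨ p0 ∧ p2) ∧ ¬p2 ∨ p0 ∧ ¬p0)   — idempotence
= ¬(p0 ∨ p0 ∧ p2) ∧ ¬p2 ∨ p0 ∧ ¬p0   — double negation
= ¬p0 ∧ ¬p2 ∨ p0 ∧ ¬p0   — absorption
= ¬p0 ∧ ¬p2   — complement / identity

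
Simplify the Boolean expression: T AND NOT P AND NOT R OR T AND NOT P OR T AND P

T

T AND NOT P AND NOT R OR T AND NOT P OR T AND P
= T AND NOT P OR T AND P   (absorption)
= T   (distribution)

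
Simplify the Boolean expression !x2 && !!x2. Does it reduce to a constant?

false

!x2 && !!x2
= !x2 && x2   — double negation
= false   — complement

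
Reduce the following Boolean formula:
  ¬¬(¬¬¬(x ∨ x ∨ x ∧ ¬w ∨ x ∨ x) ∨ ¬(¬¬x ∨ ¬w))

¬x

¬¬(¬¬¬(x ∨ x ∨ x ∧ ¬w ∨ x ∨ x) ∨ ¬(¬¬x ∨ ¬w))
= ¬¬(¬¬¬(x ∨ x ∨ x ∨ x) ∨ ¬(¬¬x ∨ ¬w))   [absorption]
= ¬¬(¬¬¬(x ∨ x) ∨ ¬(¬¬x ∨ ¬w))   [idempotence]
= ¬(¬¬(x ∨ x) ∧ (¬¬x ∨ ¬w))   [De Morgan]
= ¬(¬¬x ∧ (¬¬x ∨ ¬w))   [idempotence]
= ¬¬¬x   [absorption]
= ¬x   [double negation]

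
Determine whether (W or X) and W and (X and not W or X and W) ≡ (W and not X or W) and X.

Yes

E1: (W or X) and W and (X and not W or X and W)
    = (W or X) and W and X   [distribution]
    = W and X   [absorption]
E2: (W and not X or W) and X
    = W and X   [absorption]
Both reduce to W and X, so they are equivalent.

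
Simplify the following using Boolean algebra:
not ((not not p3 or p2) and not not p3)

not ((not not p3 or p2) and not not p3)
= not not not p3   [absorption]
= not p3   [double negation]

not p3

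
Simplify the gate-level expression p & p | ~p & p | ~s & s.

p

p & p | ~p & p | ~s & s
= p & p | ~p & p   (complement / identity)
= p & (p | ~p)   (distribution)
= p   (complement / identity)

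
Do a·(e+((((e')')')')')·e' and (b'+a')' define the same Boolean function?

E1: a·(e+((((e')')')')')·e'
    = a·(e+((e')')')·e'
    = a·(e+e')·e'
    = a·e'
E2: (b'+a')'
    = b·a
These differ: at a=1, b=0, e=0, E1 = 1 but E2 = 0.

No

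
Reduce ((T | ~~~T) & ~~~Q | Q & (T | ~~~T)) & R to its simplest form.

((T | ~~~T) & ~~~Q | Q & (T | ~~~T)) & R
= ((T | ~~~T) & ~Q | Q & (T | ~~~T)) & R   [double negation]
= (T | ~~~T) & R   [distribution]
= (T | ~T) & R   [double negation]
= R   [complement / identity]

R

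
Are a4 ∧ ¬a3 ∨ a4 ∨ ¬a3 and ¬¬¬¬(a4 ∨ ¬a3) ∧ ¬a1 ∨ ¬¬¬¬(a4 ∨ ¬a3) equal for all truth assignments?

Yes

E1: a4 ∧ ¬a3 ∨ a4 ∨ ¬a3
    = a4 ∨ ¬a3   [absorption]
E2: ¬¬¬¬(a4 ∨ ¬a3) ∧ ¬a1 ∨ ¬¬¬¬(a4 ∨ ¬a3)
    = ¬¬¬¬(a4 ∨ ¬a3)   [absorption]
    = ¬¬(a4 ∨ ¬a3)   [double negation]
    = a4 ∨ ¬a3   [double negation]
Both reduce to a4 ∨ ¬a3, so they are equivalent.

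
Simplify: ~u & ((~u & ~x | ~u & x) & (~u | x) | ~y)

~u

~u & ((~u & ~x | ~u & x) & (~u | x) | ~y)
= ~u & (~u & (~u | x) | ~y)   [distribution]
= ~u & (~u | ~y)   [absorption]
= ~u   [absorption]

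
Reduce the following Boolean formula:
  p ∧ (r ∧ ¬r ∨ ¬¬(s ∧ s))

p ∧ s

p ∧ (r ∧ ¬r ∨ ¬¬(s ∧ s))
= p ∧ ¬¬(s ∧ s)
= p ∧ ¬¬s
= p ∧ s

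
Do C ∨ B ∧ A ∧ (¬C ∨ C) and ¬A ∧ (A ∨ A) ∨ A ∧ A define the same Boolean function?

No

E1: C ∨ B ∧ A ∧ (¬C ∨ C)
    = C ∨ B ∧ A
E2: ¬A ∧ (A ∨ A) ∨ A ∧ A
    = ¬A ∧ A ∨ A ∧ A
    = A
These differ: at A=0, B=0, C=1, E1 = 1 but E2 = 0.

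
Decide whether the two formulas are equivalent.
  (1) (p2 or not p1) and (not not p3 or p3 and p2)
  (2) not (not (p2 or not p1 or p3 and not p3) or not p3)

E1: (p2 or not p1) and (not not p3 or p3 and p2)
    = (p2 or not p1) and (p3 or p3 and p2)   (double negation)
    = (p2 or not p1) and p3   (absorption)
E2: not (not (p2 or not p1 or p3 and not p3) or not p3)
    = not (not (p2 or not p1) or not p3)   (complement / identity)
    = (p2 or not p1) and p3   (De Morgan)
Both reduce to (p2 or not p1) and p3, so they are equivalent.

Yes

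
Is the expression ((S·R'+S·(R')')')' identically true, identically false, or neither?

neither

((S·R'+S·(R')')')'
= ((S·R'+S·R)')'   (double negation)
= (S')'   (distribution)
= S   (double negation)
This depends on S, so it is not a constant.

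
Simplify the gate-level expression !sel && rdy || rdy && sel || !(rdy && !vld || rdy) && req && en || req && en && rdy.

!sel && rdy || rdy && sel || !(rdy && !vld || rdy) && req && en || req && en && rdy
= rdy || !(rdy && !vld || rdy) && req && en || req && en && rdy   — distribution
= rdy || !rdy && req && en || req && en && rdy   — absorption
= rdy || req && en   — distribution

rdy || req && en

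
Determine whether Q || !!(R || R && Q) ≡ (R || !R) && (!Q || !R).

No

E1: Q || !!(R || R && Q)
    = Q || !!R   (absorption)
    = Q || R   (double negation)
E2: (R || !R) && (!Q || !R)
    = !Q || !R   (complement / identity)
These differ: at Q=0, R=0, E1 = 0 but E2 = 1.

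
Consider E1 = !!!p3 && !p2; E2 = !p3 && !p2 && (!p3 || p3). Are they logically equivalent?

E1: !!!p3 && !p2
    = !p3 && !p2   [double negation]
E2: !p3 && !p2 && (!p3 || p3)
    = !p3 && !p2   [complement / identity]
Both reduce to !p3 && !p2, so they are equivalent.

Yes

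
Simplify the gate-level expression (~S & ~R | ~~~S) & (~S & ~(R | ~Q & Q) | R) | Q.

(~S & ~R | ~~~S) & (~S & ~(R | ~Q & Q) | R) | Q
= (~S & ~R | ~~~S) & (~S & ~R | R) | Q   (complement / identity)
= ~S & ~R | ~~~S & R | Q   (distribution)
= ~S & ~R | ~S & R | Q   (double negation)
= ~S | Q   (distribution)

~S | Q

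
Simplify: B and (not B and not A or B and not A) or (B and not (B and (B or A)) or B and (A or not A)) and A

B and (not B and not A or B and not A) or (B and not (B and (B or A)) or B and (A or not A)) and A
= B and (not B and not A or B and not A) or (B and not (B and (B or A)) or B) and A
= B and (not B and not A or B and not A) or (B and not B or B) and A
= B and (not B and not A or B and not A) or B and A
= B and not A or B and A
= B

B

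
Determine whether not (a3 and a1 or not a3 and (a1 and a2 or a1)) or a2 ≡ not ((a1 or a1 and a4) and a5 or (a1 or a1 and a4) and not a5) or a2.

Yes

E1: not (a3 and a1 or not a3 and (a1 and a2 or a1)) or a2
    = not (a3 and a1 or not a3 and a1) or a2   — absorption
    = not a1 or a2   — distribution
E2: not ((a1 or a1 and a4) and a5 or (a1 or a1 and a4) and not a5) or a2
    = not (a1 or a1 and a4) or a2   — distribution
    = not a1 or a2   — absorption
Both reduce to not a1 or a2, so they are equivalent.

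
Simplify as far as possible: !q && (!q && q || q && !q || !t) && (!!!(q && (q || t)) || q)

!q && !t

!q && (!q && q || q && !q || !t) && (!!!(q && (q || t)) || q)
= !q && (!q && q || q && !q || !t) && (!!!q || q)   (absorption)
= !q && (!q && q || !t) && (!!!q || q)   (complement / identity)
= !q && !t && (!!!q || q)   (complement / identity)
= !q && !t && (!q || q)   (double negation)
= !q && !t   (complement / identity)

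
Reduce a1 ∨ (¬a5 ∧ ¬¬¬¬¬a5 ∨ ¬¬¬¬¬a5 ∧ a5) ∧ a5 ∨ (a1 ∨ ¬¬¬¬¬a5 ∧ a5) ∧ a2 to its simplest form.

a1 ∨ (¬a5 ∧ ¬¬¬¬¬a5 ∨ ¬¬¬¬¬a5 ∧ a5) ∧ a5 ∨ (a1 ∨ ¬¬¬¬¬a5 ∧ a5) ∧ a2
= a1 ∨ ¬¬¬¬¬a5 ∧ a5 ∨ (a1 ∨ ¬¬¬¬¬a5 ∧ a5) ∧ a2   [distribution]
= a1 ∨ ¬¬¬¬¬a5 ∧ a5   [absorption]
= a1 ∨ ¬¬¬a5 ∧ a5   [double negation]
= a1 ∨ ¬a5 ∧ a5   [double negation]
= a1   [complement / identity]

a1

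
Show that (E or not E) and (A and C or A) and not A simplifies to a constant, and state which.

False

(E or not E) and (A and C or A) and not A
= (A and C or A) and not A   — complement / identity
= A and not A   — absorption
= False   — complement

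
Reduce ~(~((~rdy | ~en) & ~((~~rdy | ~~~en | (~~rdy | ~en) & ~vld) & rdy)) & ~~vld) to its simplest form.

~rdy | ~vld

~(~((~rdy | ~en) & ~((~~rdy | ~~~en | (~~rdy | ~en) & ~vld) & rdy)) & ~~vld)
= ~(~((~rdy | ~en) & ~((~~rdy | ~en | (~~rdy | ~en) & ~vld) & rdy)) & ~~vld)   — double negation
= ~(~((~rdy | ~en) & ~((~~rdy | ~en) & rdy)) & ~~vld)   — absorption
= ~(~((~rdy | ~en) & ~((rdy | ~en) & rdy)) & ~~vld)   — double negation
= (~rdy | ~en) & ~((rdy | ~en) & rdy) | ~vld   — De Morgan
= (~rdy | ~en) & ~rdy | ~vld   — absorption
= ~rdy | ~vld   — absorption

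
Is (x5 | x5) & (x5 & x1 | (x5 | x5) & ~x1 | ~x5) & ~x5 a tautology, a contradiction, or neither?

contradiction

(x5 | x5) & (x5 & x1 | (x5 | x5) & ~x1 | ~x5) & ~x5
= (x5 | x5) & (x5 & x1 | x5 & ~x1 | ~x5) & ~x5   (idempotence)
= (x5 | x5) & (x5 | ~x5) & ~x5   (distribution)
= (x5 | x5 & ~x5) & ~x5   (distribution)
= x5 & ~x5   (complement / identity)
= 0   (complement)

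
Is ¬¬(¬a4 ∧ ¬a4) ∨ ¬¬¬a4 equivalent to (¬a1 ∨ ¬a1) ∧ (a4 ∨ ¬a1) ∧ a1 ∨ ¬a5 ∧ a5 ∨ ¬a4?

Yes

E1: ¬¬(¬a4 ∧ ¬a4) ∨ ¬¬¬a4
    = ¬¬¬a4 ∨ ¬¬¬a4   — idempotence
    = ¬¬¬a4   — idempotence
    = ¬a4   — double negation
E2: (¬a1 ∨ ¬a1) ∧ (a4 ∨ ¬a1) ∧ a1 ∨ ¬a5 ∧ a5 ∨ ¬a4
    = (¬a1 ∨ ¬a1 ∧ a4) ∧ a1 ∨ ¬a5 ∧ a5 ∨ ¬a4   — distribution
    = (¬a1 ∨ ¬a1 ∧ a4) ∧ a1 ∨ ¬a4   — complement / identity
    = ¬a1 ∧ a1 ∨ ¬a4   — absorption
    = ¬a4   — complement / identity
Both reduce to ¬a4, so they are equivalent.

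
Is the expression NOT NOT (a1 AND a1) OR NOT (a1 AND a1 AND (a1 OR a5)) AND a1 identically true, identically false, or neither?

neither

NOT NOT (a1 AND a1) OR NOT (a1 AND a1 AND (a1 OR a5)) AND a1
= a1 AND a1 OR NOT (a1 AND a1 AND (a1 OR a5)) AND a1
= a1 AND a1 OR NOT (a1 AND (a1 OR a5)) AND a1
= a1 AND a1 OR NOT a1 AND a1
= a1
This depends on a1, so it is not a constant.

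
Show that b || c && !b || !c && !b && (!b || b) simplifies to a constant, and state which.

true

b || c && !b || !c && !b && (!b || b)
= b || c && !b || !c && !b
= b || !b
= true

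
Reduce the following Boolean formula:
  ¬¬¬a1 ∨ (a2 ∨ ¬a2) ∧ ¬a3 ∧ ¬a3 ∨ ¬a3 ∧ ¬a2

¬a1 ∨ ¬a3

¬¬¬a1 ∨ (a2 ∨ ¬a2) ∧ ¬a3 ∧ ¬a3 ∨ ¬a3 ∧ ¬a2
= ¬¬¬a1 ∨ ¬a3 ∧ ¬a3 ∨ ¬a3 ∧ ¬a2
= ¬a1 ∨ ¬a3 ∧ ¬a3 ∨ ¬a3 ∧ ¬a2
= ¬a1 ∨ (¬a3 ∨ ¬a2) ∧ ¬a3
= ¬a1 ∨ ¬a3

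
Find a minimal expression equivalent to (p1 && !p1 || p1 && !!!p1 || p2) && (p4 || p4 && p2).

(p1 && !p1 || p1 && !!!p1 || p2) && (p4 || p4 && p2)
= (p1 && !p1 || p1 && !!!p1 || p2) && p4   (absorption)
= (p1 && !p1 || p1 && !p1 || p2) && p4   (double negation)
= (p1 && !p1 || p2) && p4   (complement / identity)
= p2 && p4   (complement / identity)

p2 && p4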